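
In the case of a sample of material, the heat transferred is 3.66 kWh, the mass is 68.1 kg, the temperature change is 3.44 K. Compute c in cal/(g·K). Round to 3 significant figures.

Solving Q = m·c·ΔT for c: c = Q/(m·ΔT).
Q = 3.66 kWh = 1.318×10^7 J; m = 68.1 kg; ΔT = 3.44 K.
c = 56244 J/(kg·K)
56244 J/(kg·K) × (1 cal/(g·K) / 4184 J/(kg·K)) = 13.44 cal/(g·K)

13.4 cal/(g·K)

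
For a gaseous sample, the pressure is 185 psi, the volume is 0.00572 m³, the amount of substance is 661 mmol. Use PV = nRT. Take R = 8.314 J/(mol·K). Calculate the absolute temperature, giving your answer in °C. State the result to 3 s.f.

Rearranging: T = PV/(nR).
P = 185 psi = 1.276×10^6 Pa; V = 0.00572 m³; n = 661 mmol = 0.6610 mol; R = 8.314 J/(mol·K).
T = 1328 K
1328 K − 273.15 = 1054 °C

1050 °C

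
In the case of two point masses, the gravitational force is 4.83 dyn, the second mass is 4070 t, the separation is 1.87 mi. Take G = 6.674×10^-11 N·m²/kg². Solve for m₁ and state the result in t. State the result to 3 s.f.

Rearranging F = G·m₁·m₂/r² for m₁: m₁ = F·r²/(G·m₂).
F = 4.83 dyn = 4.830×10^-5 N; m₂ = 4070 t = 4.070×10^6 kg; r = 1.87 mi = 3009 m; G = 6.674×10^-11 N·m²/kg².
m₁ = 1.610×10^6 kg
1.610×10^6 kg × (1 t / 1000 kg) = 1610 t

1610 t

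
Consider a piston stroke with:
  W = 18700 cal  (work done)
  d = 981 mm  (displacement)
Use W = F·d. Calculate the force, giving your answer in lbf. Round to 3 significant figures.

Rearranging W = F·d for F: F = W/d.
W = 18700 cal = 78241 J; d = 981 mm = 0.9810 m.
F = 79756 N
79756 N × (1 lbf / 4.448 N) = 17930 lbf

17900 lbf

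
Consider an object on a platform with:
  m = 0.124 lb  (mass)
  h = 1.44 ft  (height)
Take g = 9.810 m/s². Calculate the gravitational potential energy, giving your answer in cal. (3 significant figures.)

0.0579 cal

PE is given directly by: PE = mgh.
m = 0.124 lb = 0.05625 kg; h = 1.44 ft = 0.4389 m; g = 9.810 m/s².
PE = 0.2422 J
0.2422 J × (1 cal / 4.184 J) = 0.05788 cal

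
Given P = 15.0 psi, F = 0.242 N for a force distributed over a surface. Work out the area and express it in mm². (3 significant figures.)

Rearranging: A = F/P.
P = 15.0 psi = 1.034×10^5 Pa; F = 0.242 N.
A = 2.340×10^-6 m²
2.340×10^-6 m² × (1 mm² / 1.000×10^-6 m²) = 2.340 mm²

2.34 mm²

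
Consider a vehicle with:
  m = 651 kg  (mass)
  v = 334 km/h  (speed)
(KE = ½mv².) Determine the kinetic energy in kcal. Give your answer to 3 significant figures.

Directly: KE = ½mv².
m = 651 kg; v = 334 km/h = 92.78 m/s.
KE = 2.802×10^6 J
2.802×10^6 J × (1 kcal / 4184 J) = 669.6 kcal

670 kcal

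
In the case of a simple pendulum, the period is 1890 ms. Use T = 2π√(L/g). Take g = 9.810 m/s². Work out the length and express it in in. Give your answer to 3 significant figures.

34.9 in

Rearranging T = 2π√(L/g) for L: L = g·(T/2π)².
T = 1890 ms = 1.890 s; g = 9.810 m/s².
L = 0.8876 m
0.8876 m × (1 in / 0.02540 m) = 34.95 in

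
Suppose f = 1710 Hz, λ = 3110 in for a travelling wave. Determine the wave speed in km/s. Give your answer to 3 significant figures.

v is given directly by: v = fλ.
f = 1710 Hz; λ = 3110 in = 78.99 m.
v = 1.351×10^5 m/s
1.351×10^5 m/s × (1 km/s / 1000 m/s) = 135.1 km/s

135 km/s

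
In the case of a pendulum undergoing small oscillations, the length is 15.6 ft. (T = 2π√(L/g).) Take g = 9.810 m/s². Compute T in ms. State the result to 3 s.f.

4370 ms

T is given directly by: T = 2π√(L/g).
L = 15.6 ft = 4.755 m; g = 9.810 m/s².
T = 4.374 s
4.374 s × (1 ms / 0.001000 s) = 4374 ms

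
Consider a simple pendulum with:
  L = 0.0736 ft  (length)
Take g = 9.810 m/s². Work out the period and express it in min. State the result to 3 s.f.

T is given directly by: T = 2π√(L/g).
L = 0.0736 ft = 0.02243 m; g = 9.810 m/s².
T = 0.3005 s
0.3005 s × (1 min / 60.00 s) = 0.005008 min

0.00501 min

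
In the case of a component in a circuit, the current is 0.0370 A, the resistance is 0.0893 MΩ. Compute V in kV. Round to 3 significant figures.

3.30 kV

From Ohm's law: V = IR.
I = 0.0370 A; R = 0.0893 MΩ = 89300 Ω.
V = 3304 V
3304 V × (1 kV / 1000 V) = 3.304 kV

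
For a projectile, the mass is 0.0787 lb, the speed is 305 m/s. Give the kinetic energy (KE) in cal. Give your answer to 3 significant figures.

Directly: KE = ½mv².
m = 0.0787 lb = 0.03570 kg; v = 305 m/s.
KE = 1660 J
1660 J × (1 cal / 4.184 J) = 396.8 cal

397 cal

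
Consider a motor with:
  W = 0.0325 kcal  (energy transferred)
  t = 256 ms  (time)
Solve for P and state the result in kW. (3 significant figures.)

0.531 kW

Directly: P = W/t.
W = 0.0325 kcal = 136.0 J; t = 256 ms = 0.2560 s.
P = 531.2 W
531.2 W × (1 kW / 1000 W) = 0.5312 kW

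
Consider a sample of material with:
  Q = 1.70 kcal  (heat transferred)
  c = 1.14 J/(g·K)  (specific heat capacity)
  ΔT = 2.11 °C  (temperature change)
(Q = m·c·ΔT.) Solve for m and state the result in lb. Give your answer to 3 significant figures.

Rearranging: m = Q/(c·ΔT).
Q = 1.70 kcal = 7113 J; c = 1.14 J/(g·K) = 1140 J/(kg·K); ΔT = 2.11 °C = 2.110 K.
m = 2.957 kg
2.957 kg × (1 lb / 0.4536 kg) = 6.519 lb

6.52 lb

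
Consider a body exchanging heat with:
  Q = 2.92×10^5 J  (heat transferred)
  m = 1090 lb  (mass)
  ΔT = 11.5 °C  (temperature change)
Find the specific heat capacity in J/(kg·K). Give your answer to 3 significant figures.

51.4 J/(kg·K)

Rearranging Q = m·c·ΔT for c: c = Q/(m·ΔT).
Q = 2.92×10^5 J; m = 1090 lb = 494.4 kg; ΔT = 11.5 °C = 11.50 K.
c = 51.36 J/(kg·K)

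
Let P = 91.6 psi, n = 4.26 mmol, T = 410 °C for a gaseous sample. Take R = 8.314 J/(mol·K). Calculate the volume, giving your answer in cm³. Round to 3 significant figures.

From the ideal-gas law: V = nRT/P.
P = 91.6 psi = 6.316×10^5 Pa; n = 4.26 mmol = 0.004260 mol; T = 410 °C = 683.1 K; R = 8.314 J/(mol·K).
V = 3.831×10^-5 m³
3.831×10^-5 m³ × (1 cm³ / 1.000×10^-6 m³) = 38.31 cm³

38.3 cm³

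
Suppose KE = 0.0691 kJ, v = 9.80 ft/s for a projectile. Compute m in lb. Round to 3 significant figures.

34.1 lb

Solving KE = ½mv² for m: m = 2·KE/v².
KE = 0.0691 kJ = 69.10 J; v = 9.80 ft/s = 2.987 m/s.
m = 15.49 kg
15.49 kg × (1 lb / 0.4536 kg) = 34.15 lb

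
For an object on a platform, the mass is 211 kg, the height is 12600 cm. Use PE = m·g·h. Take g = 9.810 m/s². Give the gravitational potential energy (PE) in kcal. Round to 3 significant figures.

62.3 kcal

PE is given directly by: PE = mgh.
m = 211 kg; h = 12600 cm = 126.0 m; g = 9.810 m/s².
PE = 2.608×10^5 J
2.608×10^5 J × (1 kcal / 4184 J) = 62.33 kcal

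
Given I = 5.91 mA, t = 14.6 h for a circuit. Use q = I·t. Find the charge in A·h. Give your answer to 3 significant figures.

q is given directly by: q = It.
I = 5.91 mA = 0.005910 A; t = 14.6 h = 52560 s.
q = 310.6 C
310.6 C × (1 A·h / 3600 C) = 0.08629 A·h

0.0863 A·h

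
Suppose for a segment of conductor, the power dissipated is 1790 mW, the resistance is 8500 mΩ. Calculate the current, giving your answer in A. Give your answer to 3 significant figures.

Rearranging P = I²R for I: I = √(P/R).
P = 1790 mW = 1.790 W; R = 8500 mΩ = 8.500 Ω.
I = 0.4589 A

0.459 A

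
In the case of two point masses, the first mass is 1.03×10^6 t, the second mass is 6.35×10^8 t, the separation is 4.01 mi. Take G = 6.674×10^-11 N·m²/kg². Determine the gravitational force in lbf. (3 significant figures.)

From Newton's law of gravitation: F = Gm₁m₂/r².
m₁ = 1.03×10^6 t = 1.030×10^9 kg; m₂ = 6.35×10^8 t = 6.350×10^11 kg; r = 4.01 mi = 6453 m; G = 6.674×10^-11 N·m²/kg².
F = 1048 N  (the unit combination reduces to kg·m/s² = N)
1048 N × (1 lbf / 4.448 N) = 235.6 lbf

236 lbf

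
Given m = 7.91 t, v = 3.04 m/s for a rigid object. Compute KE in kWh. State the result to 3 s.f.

0.0102 kWh

KE is given directly by: KE = ½mv².
m = 7.91 t = 7910 kg; v = 3.04 m/s.
KE = 36551 J
36551 J × (1 kWh / 3.600×10^6 J) = 0.01015 kWh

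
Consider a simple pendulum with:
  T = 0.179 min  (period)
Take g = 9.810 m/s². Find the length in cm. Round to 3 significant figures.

Solving T = 2π√(L/g) for L: L = g·(T/2π)².
T = 0.179 min = 10.74 s; g = 9.810 m/s².
L = 28.66 m
28.66 m × (1 cm / 0.01000 m) = 2866 cm

2870 cm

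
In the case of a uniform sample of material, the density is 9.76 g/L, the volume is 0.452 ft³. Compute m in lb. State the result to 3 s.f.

Rearranging ρ = m/V for m: m = ρV.
ρ = 9.76 g/L = 9.760 kg/m³; V = 0.452 ft³ = 0.01280 m³.
m = 0.1249 kg
0.1249 kg × (1 lb / 0.4536 kg) = 0.2754 lb

0.275 lb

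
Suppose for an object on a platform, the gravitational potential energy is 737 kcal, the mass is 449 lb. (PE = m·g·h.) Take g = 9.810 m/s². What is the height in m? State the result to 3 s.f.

Rearranging: h = PE/(m·g).
PE = 737 kcal = 3.084×10^6 J; m = 449 lb = 203.7 kg; g = 9.810 m/s².
h = 1543 m

1540 m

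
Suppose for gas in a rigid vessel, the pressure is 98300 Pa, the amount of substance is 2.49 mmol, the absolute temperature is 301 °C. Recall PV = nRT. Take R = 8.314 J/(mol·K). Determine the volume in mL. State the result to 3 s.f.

Rearranging PV = nRT for V: V = nRT/P.
P = 98300 Pa; n = 2.49 mmol = 0.002490 mol; T = 301 °C = 574.1 K; R = 8.314 J/(mol·K).
V = 1.209×10^-4 m³
1.209×10^-4 m³ × (1 mL / 1.000×10^-6 m³) = 120.9 mL

121 mL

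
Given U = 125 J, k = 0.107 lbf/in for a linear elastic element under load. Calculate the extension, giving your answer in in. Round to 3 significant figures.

Rearranging: x = √(2U/k).
U = 125 J; k = 0.107 lbf/in = 18.74 N/m.
x = 3.653 m
3.653 m × (1 in / 0.02540 m) = 143.8 in

144 in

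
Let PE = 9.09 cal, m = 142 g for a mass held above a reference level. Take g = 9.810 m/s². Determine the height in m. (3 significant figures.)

27.3 m

Rearranging: h = PE/(m·g).
PE = 9.09 cal = 38.03 J; m = 142 g = 0.1420 kg; g = 9.810 m/s².
h = 27.30 m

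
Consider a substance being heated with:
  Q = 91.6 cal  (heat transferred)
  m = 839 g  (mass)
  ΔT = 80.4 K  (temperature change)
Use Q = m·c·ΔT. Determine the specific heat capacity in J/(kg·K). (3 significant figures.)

Rearranging Q = m·c·ΔT for c: c = Q/(m·ΔT).
Q = 91.6 cal = 383.3 J; m = 839 g = 0.8390 kg; ΔT = 80.4 K.
c = 5.682 J/(kg·K)

5.68 J/(kg·K)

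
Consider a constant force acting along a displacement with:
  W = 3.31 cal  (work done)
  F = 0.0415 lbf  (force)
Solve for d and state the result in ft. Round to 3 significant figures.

Rearranging: d = W/F.
W = 3.31 cal = 13.85 J; F = 0.0415 lbf = 0.1846 N.
d = 75.02 m
75.02 m × (1 ft / 0.3048 m) = 246.1 ft

246 ft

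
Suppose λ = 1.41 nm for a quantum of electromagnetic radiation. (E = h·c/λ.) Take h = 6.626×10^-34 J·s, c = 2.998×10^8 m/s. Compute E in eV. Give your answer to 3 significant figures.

E is given directly by: E = hc/λ.
λ = 1.41 nm = 1.410×10^-9 m; h = 6.626×10^-34 J·s; c = 2.998×10^8 m/s.
E = 1.409×10^-16 J
1.409×10^-16 J × (1 eV / 1.602×10^-19 J) = 879.3 eV

879 eV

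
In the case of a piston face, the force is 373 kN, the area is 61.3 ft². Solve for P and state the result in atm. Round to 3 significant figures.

0.646 atm

P is given directly by: P = F/A.
F = 373 kN = 3.730×10^5 N; A = 61.3 ft² = 5.695 m².
P = 65497 Pa
65497 Pa × (1 atm / 1.013×10^5 Pa) = 0.6464 atm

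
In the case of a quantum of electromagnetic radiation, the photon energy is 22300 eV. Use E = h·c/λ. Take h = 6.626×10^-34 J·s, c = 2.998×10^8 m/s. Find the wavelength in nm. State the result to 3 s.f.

0.0556 nm

Rearranging: λ = hc/E.
E = 22300 eV = 3.573×10^-15 J; h = 6.626×10^-34 J·s; c = 2.998×10^8 m/s.
λ = 5.560×10^-11 m
5.560×10^-11 m × (1 nm / 1.000×10^-9 m) = 0.05560 nm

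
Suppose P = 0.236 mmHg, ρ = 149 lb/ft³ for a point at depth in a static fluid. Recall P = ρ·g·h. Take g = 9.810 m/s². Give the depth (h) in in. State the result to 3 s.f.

Rearranging: h = P/(ρ·g).
P = 0.236 mmHg = 31.46 Pa; ρ = 149 lb/ft³ = 2387 kg/m³; g = 9.810 m/s².
h = 0.001344 m
0.001344 m × (1 in / 0.02540 m) = 0.05291 in

0.0529 in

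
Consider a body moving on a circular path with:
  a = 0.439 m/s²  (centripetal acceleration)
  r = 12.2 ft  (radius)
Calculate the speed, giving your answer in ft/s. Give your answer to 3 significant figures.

4.19 ft/s

Rearranging a = v²/r for v: v = √(a·r).
a = 0.439 m/s²; r = 12.2 ft = 3.719 m.
v = 1.278 m/s
1.278 m/s × (1 ft/s / 0.3048 m/s) = 4.192 ft/s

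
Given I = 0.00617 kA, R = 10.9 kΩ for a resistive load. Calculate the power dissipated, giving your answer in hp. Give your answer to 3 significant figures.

556 hp

Directly: P = I²R.
I = 0.00617 kA = 6.170 A; R = 10.9 kΩ = 10900 Ω.
P = 4.150×10^5 W
4.150×10^5 W × (1 hp / 745.7 W) = 556.5 hp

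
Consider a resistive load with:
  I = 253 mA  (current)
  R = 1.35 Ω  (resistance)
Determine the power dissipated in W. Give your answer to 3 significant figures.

0.0864 W

P is given directly by: P = I²R.
I = 253 mA = 0.2530 A; R = 1.35 Ω.
P = 0.08641 W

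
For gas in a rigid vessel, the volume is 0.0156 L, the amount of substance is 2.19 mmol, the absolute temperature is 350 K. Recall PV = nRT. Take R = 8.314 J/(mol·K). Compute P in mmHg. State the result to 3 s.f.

Directly: P = nRT/V.
V = 0.0156 L = 1.560×10^-5 m³; n = 2.19 mmol = 0.002190 mol; T = 350 K; R = 8.314 J/(mol·K).
P = 4.085×10^5 Pa
4.085×10^5 Pa × (1 mmHg / 133.3 Pa) = 3064 mmHg

3060 mmHg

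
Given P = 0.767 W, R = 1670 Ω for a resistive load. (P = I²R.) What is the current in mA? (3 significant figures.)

21.4 mA

Solving P = I²R for I: I = √(P/R).
P = 0.767 W; R = 1670 Ω.
I = 0.02143 A
0.02143 A × (1 mA / 0.001000 A) = 21.43 mA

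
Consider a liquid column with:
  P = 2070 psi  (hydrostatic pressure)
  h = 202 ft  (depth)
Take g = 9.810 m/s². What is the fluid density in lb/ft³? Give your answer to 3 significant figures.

Rearranging: ρ = P/(g·h).
P = 2070 psi = 1.427×10^7 Pa; h = 202 ft = 61.57 m; g = 9.810 m/s².
ρ = 23629 kg/m³
23629 kg/m³ × (1 lb/ft³ / 16.02 kg/m³) = 1475 lb/ft³

1480 lb/ft³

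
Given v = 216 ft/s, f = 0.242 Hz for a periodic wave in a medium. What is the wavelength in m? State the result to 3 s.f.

272 m

Solving v = f·λ for λ: λ = v/f.
v = 216 ft/s = 65.84 m/s; f = 0.242 Hz.
λ = 272.1 m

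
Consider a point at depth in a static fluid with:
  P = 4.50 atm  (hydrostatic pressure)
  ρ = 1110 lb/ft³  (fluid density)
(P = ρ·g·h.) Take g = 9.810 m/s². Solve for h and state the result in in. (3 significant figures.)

Solving P = ρ·g·h for h: h = P/(ρ·g).
P = 4.50 atm = 4.560×10^5 Pa; ρ = 1110 lb/ft³ = 17780 kg/m³; g = 9.810 m/s².
h = 2.614 m
2.614 m × (1 in / 0.02540 m) = 102.9 in

103 in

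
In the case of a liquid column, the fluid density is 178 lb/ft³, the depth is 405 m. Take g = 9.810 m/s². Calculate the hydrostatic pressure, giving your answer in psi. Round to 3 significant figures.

P is given directly by: P = ρgh.
ρ = 178 lb/ft³ = 2851 kg/m³; h = 405 m; g = 9.810 m/s².
P = 1.133×10^7 Pa  (the unit combination reduces to kg/(m·s²) = Pa)
1.133×10^7 Pa × (1 psi / 6895 Pa) = 1643 psi

1640 psi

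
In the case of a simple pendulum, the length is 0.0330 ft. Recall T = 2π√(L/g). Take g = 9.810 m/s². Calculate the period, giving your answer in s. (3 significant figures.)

0.201 s

Directly: T = 2π√(L/g).
L = 0.0330 ft = 0.01006 m; g = 9.810 m/s².
T = 0.2012 s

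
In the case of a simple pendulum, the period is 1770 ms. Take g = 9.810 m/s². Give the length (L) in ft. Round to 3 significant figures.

Rearranging T = 2π√(L/g) for L: L = g·(T/2π)².
T = 1770 ms = 1.770 s; g = 9.810 m/s².
L = 0.7785 m
0.7785 m × (1 ft / 0.3048 m) = 2.554 ft

2.55 ft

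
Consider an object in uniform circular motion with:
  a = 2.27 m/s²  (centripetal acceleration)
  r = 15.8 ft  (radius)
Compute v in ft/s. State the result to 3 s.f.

10.8 ft/s

Rearranging: v = √(a·r).
a = 2.27 m/s²; r = 15.8 ft = 4.816 m.
v = 3.306 m/s
3.306 m/s × (1 ft/s / 0.3048 m/s) = 10.85 ft/s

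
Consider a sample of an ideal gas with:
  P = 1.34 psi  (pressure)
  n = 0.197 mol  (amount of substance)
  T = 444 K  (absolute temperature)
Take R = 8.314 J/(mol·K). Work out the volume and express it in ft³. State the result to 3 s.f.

2.78 ft³

From the ideal-gas law: V = nRT/P.
P = 1.34 psi = 9239 Pa; n = 0.197 mol; T = 444 K; R = 8.314 J/(mol·K).
V = 0.07871 m³
0.07871 m³ × (1 ft³ / 0.02832 m³) = 2.780 ft³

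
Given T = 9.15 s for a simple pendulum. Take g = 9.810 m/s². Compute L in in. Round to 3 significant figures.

Solving T = 2π√(L/g) for L: L = g·(T/2π)².
T = 9.15 s; g = 9.810 m/s².
L = 20.80 m
20.80 m × (1 in / 0.02540 m) = 819.1 in

819 in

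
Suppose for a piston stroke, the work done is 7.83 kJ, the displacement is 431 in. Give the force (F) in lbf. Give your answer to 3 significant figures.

161 lbf

Rearranging W = F·d for F: F = W/d.
W = 7.83 kJ = 7830 J; d = 431 in = 10.95 m.
F = 715.2 N
715.2 N × (1 lbf / 4.448 N) = 160.8 lbf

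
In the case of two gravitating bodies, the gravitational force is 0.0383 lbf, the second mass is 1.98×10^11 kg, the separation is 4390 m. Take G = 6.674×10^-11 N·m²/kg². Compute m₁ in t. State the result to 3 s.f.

From Newton's law of gravitation: m₁ = F·r²/(G·m₂).
F = 0.0383 lbf = 0.1704 N; m₂ = 1.98×10^11 kg; r = 4390 m; G = 6.674×10^-11 N·m²/kg².
m₁ = 2.485×10^5 kg
2.485×10^5 kg × (1 t / 1000 kg) = 248.5 t

248 t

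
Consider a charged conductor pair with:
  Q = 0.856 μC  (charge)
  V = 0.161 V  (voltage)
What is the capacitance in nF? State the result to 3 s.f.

5320 nF

Directly: C = Q/V.
Q = 0.856 μC = 8.560×10^-7 C; V = 0.161 V.
C = 5.317×10^-6 F
5.317×10^-6 F × (1 nF / 1.000×10^-9 F) = 5317 nF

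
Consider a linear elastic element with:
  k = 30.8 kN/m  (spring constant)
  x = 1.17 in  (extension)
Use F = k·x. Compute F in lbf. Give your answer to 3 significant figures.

From Hooke's law: F = kx.
k = 30.8 kN/m = 30800 N/m; x = 1.17 in = 0.02972 m.
F = 915.3 N
915.3 N × (1 lbf / 4.448 N) = 205.8 lbf

206 lbf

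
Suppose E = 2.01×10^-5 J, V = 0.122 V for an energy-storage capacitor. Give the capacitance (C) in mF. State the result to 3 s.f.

2.70 mF

Rearranging: C = 2E/V².
E = 2.01×10^-5 J; V = 0.122 V.
C = 0.002701 F
0.002701 F × (1 mF / 0.001000 F) = 2.701 mF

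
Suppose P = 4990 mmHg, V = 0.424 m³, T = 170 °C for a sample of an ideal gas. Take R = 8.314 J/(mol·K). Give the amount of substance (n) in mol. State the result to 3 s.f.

76.6 mol

From the ideal-gas law: n = PV/(RT).
P = 4990 mmHg = 6.653×10^5 Pa; V = 0.424 m³; T = 170 °C = 443.1 K; R = 8.314 J/(mol·K).
n = 76.56 mol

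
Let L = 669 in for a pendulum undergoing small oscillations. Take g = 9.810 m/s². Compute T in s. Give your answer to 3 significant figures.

T is given directly by: T = 2π√(L/g).
L = 669 in = 16.99 m; g = 9.810 m/s².
T = 8.269 s

8.27 s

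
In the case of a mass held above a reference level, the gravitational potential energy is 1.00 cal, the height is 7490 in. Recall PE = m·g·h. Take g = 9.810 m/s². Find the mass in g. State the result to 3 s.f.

Rearranging PE = m·g·h for m: m = PE/(g·h).
PE = 1.00 cal = 4.184 J; h = 7490 in = 190.2 m; g = 9.810 m/s².
m = 0.002242 kg
0.002242 kg × (1 g / 0.001000 kg) = 2.242 g

2.24 g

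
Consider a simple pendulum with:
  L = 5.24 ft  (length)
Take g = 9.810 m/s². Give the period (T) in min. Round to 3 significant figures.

Directly: T = 2π√(L/g).
L = 5.24 ft = 1.597 m; g = 9.810 m/s².
T = 2.535 s
2.535 s × (1 min / 60.00 s) = 0.04225 min

0.0423 min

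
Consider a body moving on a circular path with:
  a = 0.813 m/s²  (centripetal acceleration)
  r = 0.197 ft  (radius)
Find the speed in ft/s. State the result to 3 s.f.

0.725 ft/s

Rearranging: v = √(a·r).
a = 0.813 m/s²; r = 0.197 ft = 0.06005 m.
v = 0.2209 m/s
0.2209 m/s × (1 ft/s / 0.3048 m/s) = 0.7249 ft/s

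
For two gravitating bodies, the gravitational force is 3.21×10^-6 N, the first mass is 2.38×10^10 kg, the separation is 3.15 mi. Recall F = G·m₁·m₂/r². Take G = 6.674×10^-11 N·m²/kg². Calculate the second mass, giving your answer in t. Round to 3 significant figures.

0.0519 t

Solving F = G·m₁·m₂/r² for m₂: m₂ = F·r²/(G·m₁).
F = 3.21×10^-6 N; m₁ = 2.38×10^10 kg; r = 3.15 mi = 5069 m; G = 6.674×10^-11 N·m²/kg².
m₂ = 51.94 kg
51.94 kg × (1 t / 1000 kg) = 0.05194 t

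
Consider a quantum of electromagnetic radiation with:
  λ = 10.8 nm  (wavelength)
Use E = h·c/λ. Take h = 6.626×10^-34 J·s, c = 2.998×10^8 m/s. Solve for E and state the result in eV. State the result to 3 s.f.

E is given directly by: E = hc/λ.
λ = 10.8 nm = 1.080×10^-8 m; h = 6.626×10^-34 J·s; c = 2.998×10^8 m/s.
E = 1.839×10^-17 J
1.839×10^-17 J × (1 eV / 1.602×10^-19 J) = 114.8 eV

115 eV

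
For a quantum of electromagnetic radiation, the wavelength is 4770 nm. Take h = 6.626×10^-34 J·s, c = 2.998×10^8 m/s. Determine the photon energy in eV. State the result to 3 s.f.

0.260 eV

E is given directly by: E = hc/λ.
λ = 4770 nm = 4.770×10^-6 m; h = 6.626×10^-34 J·s; c = 2.998×10^8 m/s.
E = 4.165×10^-20 J  (the unit combination reduces to kg·m²/s² = J)
4.165×10^-20 J × (1 eV / 1.602×10^-19 J) = 0.2599 eV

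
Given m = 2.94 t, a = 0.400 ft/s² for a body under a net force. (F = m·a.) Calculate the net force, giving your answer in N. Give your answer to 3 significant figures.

358 N

From Newton's second law: F = m·a.
m = 2.94 t = 2940 kg; a = 0.400 ft/s² = 0.1219 m/s².
F = 358.4 N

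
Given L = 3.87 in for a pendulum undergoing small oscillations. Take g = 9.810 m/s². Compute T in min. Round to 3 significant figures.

0.0105 min

T is given directly by: T = 2π√(L/g).
L = 3.87 in = 0.09830 m; g = 9.810 m/s².
T = 0.6290 s
0.6290 s × (1 min / 60.00 s) = 0.01048 min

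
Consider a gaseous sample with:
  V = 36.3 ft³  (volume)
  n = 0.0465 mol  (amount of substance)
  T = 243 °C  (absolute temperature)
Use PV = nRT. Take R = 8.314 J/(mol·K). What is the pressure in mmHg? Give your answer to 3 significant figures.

1.46 mmHg

P is given directly by: P = nRT/V.
V = 36.3 ft³ = 1.028 m³; n = 0.0465 mol; T = 243 °C = 516.1 K; R = 8.314 J/(mol·K).
P = 194.1 Pa
194.1 Pa × (1 mmHg / 133.3 Pa) = 1.456 mmHg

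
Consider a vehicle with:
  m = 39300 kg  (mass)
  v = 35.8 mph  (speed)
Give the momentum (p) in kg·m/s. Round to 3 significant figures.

6.29×10^5 kg·m/s

Directly: p = mv.
m = 39300 kg; v = 35.8 mph = 16.00 m/s.
p = 6.290×10^5 kg·m/s  (the unit combination reduces to kg·m/s = kg·m/s)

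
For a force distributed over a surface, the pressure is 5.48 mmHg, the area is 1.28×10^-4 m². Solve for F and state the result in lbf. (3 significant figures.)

0.0210 lbf

Rearranging: F = P·A.
P = 5.48 mmHg = 730.6 Pa; A = 1.28×10^-4 m².
F = 0.09352 N  (the unit combination reduces to kg·m/s² = N)
0.09352 N × (1 lbf / 4.448 N) = 0.02102 lbf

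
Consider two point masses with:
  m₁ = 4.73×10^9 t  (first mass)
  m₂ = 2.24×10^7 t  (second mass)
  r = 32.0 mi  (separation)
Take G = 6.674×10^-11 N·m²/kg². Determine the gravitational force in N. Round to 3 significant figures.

From Newton's law of gravitation: F = Gm₁m₂/r².
m₁ = 4.73×10^9 t = 4.730×10^12 kg; m₂ = 2.24×10^7 t = 2.240×10^10 kg; r = 32.0 mi = 51499 m; G = 6.674×10^-11 N·m²/kg².
F = 2666 N

2670 N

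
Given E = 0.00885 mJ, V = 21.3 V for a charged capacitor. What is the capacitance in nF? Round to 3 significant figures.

Rearranging E = ½C·V² for C: C = 2E/V².
E = 0.00885 mJ = 8.850×10^-6 J; V = 21.3 V.
C = 3.901×10^-8 F
3.901×10^-8 F × (1 nF / 1.000×10^-9 F) = 39.01 nF

39.0 nF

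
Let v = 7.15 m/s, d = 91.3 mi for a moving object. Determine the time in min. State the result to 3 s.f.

343 min

Rearranging v = d/t for t: t = d/v.
v = 7.15 m/s; d = 91.3 mi = 1.469×10^5 m.
t = 20550 s
20550 s × (1 min / 60.00 s) = 342.5 min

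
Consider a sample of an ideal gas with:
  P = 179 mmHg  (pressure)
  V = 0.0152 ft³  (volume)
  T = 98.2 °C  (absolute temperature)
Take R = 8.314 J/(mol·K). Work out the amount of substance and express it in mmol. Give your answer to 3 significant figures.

Rearranging PV = nRT for n: n = PV/(RT).
P = 179 mmHg = 23865 Pa; V = 0.0152 ft³ = 4.304×10^-4 m³; T = 98.2 °C = 371.3 K; R = 8.314 J/(mol·K).
n = 0.003327 mol
0.003327 mol × (1 mmol / 0.001000 mol) = 3.327 mmol

3.33 mmol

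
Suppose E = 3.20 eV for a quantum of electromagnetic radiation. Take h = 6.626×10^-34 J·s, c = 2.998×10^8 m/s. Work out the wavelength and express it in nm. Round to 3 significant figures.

387 nm

Solving E = h·c/λ for λ: λ = hc/E.
E = 3.20 eV = 5.127×10^-19 J; h = 6.626×10^-34 J·s; c = 2.998×10^8 m/s.
λ = 3.875×10^-7 m
3.875×10^-7 m × (1 nm / 1.000×10^-9 m) = 387.5 nm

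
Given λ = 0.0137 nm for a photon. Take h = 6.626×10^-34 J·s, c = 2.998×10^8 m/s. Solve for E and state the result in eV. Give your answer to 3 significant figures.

Directly: E = hc/λ.
λ = 0.0137 nm = 1.370×10^-11 m; h = 6.626×10^-34 J·s; c = 2.998×10^8 m/s.
E = 1.450×10^-14 J  (the unit combination reduces to kg·m²/s² = J)
1.450×10^-14 J × (1 eV / 1.602×10^-19 J) = 90501 eV

90500 eV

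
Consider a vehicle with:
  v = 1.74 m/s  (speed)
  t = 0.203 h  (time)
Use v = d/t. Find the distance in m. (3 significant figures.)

Solving v = d/t for d: d = v·t.
v = 1.74 m/s; t = 0.203 h = 730.8 s.
d = 1272 m

1270 m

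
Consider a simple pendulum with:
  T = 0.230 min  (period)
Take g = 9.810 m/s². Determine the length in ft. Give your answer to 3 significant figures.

Rearranging T = 2π√(L/g) for L: L = g·(T/2π)².
T = 0.230 min = 13.80 s; g = 9.810 m/s².
L = 47.32 m
47.32 m × (1 ft / 0.3048 m) = 155.3 ft

155 ft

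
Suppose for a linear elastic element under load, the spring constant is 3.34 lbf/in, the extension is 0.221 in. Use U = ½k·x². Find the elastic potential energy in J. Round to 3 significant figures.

Directly: U = ½kx².
k = 3.34 lbf/in = 584.9 N/m; x = 0.221 in = 0.005613 m.
U = 0.009216 J  (the unit combination reduces to kg·m²/s² = J)

0.00922 J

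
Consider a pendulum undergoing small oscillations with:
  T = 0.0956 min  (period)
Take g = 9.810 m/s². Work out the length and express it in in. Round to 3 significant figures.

Solving T = 2π√(L/g) for L: L = g·(T/2π)².
T = 0.0956 min = 5.736 s; g = 9.810 m/s².
L = 8.176 m
8.176 m × (1 in / 0.02540 m) = 321.9 in

322 in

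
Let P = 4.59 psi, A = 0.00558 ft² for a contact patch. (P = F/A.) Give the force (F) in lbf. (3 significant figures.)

Rearranging: F = P·A.
P = 4.59 psi = 31647 Pa; A = 0.00558 ft² = 5.184×10^-4 m².
F = 16.41 N
16.41 N × (1 lbf / 4.448 N) = 3.688 lbf

3.69 lbf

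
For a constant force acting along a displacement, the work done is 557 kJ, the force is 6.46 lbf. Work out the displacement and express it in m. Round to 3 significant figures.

Rearranging: d = W/F.
W = 557 kJ = 5.570×10^5 J; F = 6.46 lbf = 28.74 N.
d = 19384 m

19400 m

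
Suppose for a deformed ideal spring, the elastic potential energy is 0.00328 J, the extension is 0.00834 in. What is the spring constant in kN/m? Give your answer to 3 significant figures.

146 kN/m

Solving U = ½k·x² for k: k = 2U/x².
U = 0.00328 J; x = 0.00834 in = 2.118×10^-4 m.
k = 1.462×10^5 N/m
1.462×10^5 N/m × (1 kN/m / 1000 N/m) = 146.2 kN/m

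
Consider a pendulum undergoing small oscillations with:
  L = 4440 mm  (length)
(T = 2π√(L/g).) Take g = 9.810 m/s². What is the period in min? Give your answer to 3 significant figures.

0.0705 min

Directly: T = 2π√(L/g).
L = 4440 mm = 4.440 m; g = 9.810 m/s².
T = 4.227 s
4.227 s × (1 min / 60.00 s) = 0.07045 min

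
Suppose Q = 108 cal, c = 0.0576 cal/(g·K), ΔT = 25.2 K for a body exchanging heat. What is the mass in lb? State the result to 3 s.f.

Rearranging: m = Q/(c·ΔT).
Q = 108 cal = 451.9 J; c = 0.0576 cal/(g·K) = 241.0 J/(kg·K); ΔT = 25.2 K.
m = 0.07440 kg
0.07440 kg × (1 lb / 0.4536 kg) = 0.1640 lb

0.164 lb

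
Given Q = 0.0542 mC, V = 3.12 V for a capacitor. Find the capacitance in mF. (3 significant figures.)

0.0174 mF

Directly: C = Q/V.
Q = 0.0542 mC = 5.420×10^-5 C; V = 3.12 V.
C = 1.737×10^-5 F
1.737×10^-5 F × (1 mF / 0.001000 F) = 0.01737 mF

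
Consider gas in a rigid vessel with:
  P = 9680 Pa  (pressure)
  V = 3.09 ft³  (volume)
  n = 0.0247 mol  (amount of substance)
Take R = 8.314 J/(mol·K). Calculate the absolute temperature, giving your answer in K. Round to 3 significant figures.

4120 K

From the ideal-gas law: T = PV/(nR).
P = 9680 Pa; V = 3.09 ft³ = 0.08750 m³; n = 0.0247 mol; R = 8.314 J/(mol·K).
T = 4125 K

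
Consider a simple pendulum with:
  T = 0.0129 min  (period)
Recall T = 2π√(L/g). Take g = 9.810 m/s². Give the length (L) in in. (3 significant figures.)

5.86 in

Rearranging T = 2π√(L/g) for L: L = g·(T/2π)².
T = 0.0129 min = 0.7740 s; g = 9.810 m/s².
L = 0.1489 m
0.1489 m × (1 in / 0.02540 m) = 5.861 in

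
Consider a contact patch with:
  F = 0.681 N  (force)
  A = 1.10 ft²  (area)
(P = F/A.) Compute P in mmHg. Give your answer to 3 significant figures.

Directly: P = F/A.
F = 0.681 N; A = 1.10 ft² = 0.1022 m².
P = 6.664 Pa
6.664 Pa × (1 mmHg / 133.3 Pa) = 0.04998 mmHg

0.0500 mmHg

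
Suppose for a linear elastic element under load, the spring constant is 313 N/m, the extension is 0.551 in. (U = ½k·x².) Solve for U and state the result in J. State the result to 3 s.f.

0.0307 J

Directly: U = ½kx².
k = 313 N/m; x = 0.551 in = 0.01400 m.
U = 0.03065 J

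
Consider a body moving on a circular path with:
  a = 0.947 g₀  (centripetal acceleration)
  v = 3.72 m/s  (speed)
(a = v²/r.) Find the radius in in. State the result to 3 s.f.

58.7 in

Rearranging a = v²/r for r: r = v²/a.
a = 0.947 g₀ = 9.287 m/s²; v = 3.72 m/s.
r = 1.490 m
1.490 m × (1 in / 0.02540 m) = 58.67 in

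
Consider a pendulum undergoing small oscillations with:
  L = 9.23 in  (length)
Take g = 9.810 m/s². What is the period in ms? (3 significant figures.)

T is given directly by: T = 2π√(L/g).
L = 9.23 in = 0.2344 m; g = 9.810 m/s².
T = 0.9713 s
0.9713 s × (1 ms / 0.001000 s) = 971.3 ms

971 ms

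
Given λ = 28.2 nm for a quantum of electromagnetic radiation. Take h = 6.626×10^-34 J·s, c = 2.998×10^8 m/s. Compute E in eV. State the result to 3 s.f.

Directly: E = hc/λ.
λ = 28.2 nm = 2.820×10^-8 m; h = 6.626×10^-34 J·s; c = 2.998×10^8 m/s.
E = 7.044×10^-18 J
7.044×10^-18 J × (1 eV / 1.602×10^-19 J) = 43.97 eV

44.0 eV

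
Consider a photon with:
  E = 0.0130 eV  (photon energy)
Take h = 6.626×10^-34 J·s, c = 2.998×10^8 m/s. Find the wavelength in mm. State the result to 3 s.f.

Solving E = h·c/λ for λ: λ = hc/E.
E = 0.0130 eV = 2.083×10^-21 J; h = 6.626×10^-34 J·s; c = 2.998×10^8 m/s.
λ = 9.537×10^-5 m
9.537×10^-5 m × (1 mm / 0.001000 m) = 0.09537 mm

0.0954 mm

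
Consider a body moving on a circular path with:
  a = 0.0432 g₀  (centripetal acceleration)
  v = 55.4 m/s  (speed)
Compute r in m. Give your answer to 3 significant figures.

Rearranging a = v²/r for r: r = v²/a.
a = 0.0432 g₀ = 0.4236 m/s²; v = 55.4 m/s.
r = 7245 m

7240 m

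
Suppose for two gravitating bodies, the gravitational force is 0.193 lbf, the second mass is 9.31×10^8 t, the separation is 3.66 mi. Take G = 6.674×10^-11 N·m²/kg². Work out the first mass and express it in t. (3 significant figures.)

479 t

From Newton's law of gravitation: m₁ = F·r²/(G·m₂).
F = 0.193 lbf = 0.8585 N; m₂ = 9.31×10^8 t = 9.310×10^11 kg; r = 3.66 mi = 5890 m; G = 6.674×10^-11 N·m²/kg².
m₁ = 4.794×10^5 kg
4.794×10^5 kg × (1 t / 1000 kg) = 479.4 t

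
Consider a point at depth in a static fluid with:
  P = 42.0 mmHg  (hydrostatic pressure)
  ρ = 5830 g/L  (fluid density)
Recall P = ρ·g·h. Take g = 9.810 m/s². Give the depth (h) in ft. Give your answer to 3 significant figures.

Solving P = ρ·g·h for h: h = P/(ρ·g).
P = 42.0 mmHg = 5600 Pa; ρ = 5830 g/L = 5830 kg/m³; g = 9.810 m/s².
h = 0.09791 m
0.09791 m × (1 ft / 0.3048 m) = 0.3212 ft

0.321 ft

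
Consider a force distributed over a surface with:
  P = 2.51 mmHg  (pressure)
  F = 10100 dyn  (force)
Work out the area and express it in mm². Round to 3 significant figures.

302 mm²

Rearranging P = F/A for A: A = F/P.
P = 2.51 mmHg = 334.6 Pa; F = 10100 dyn = 0.1010 N.
A = 3.018×10^-4 m²
3.018×10^-4 m² × (1 mm² / 1.000×10^-6 m²) = 301.8 mm²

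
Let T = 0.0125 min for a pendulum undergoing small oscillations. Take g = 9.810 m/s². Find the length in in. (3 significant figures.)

Solving T = 2π√(L/g) for L: L = g·(T/2π)².
T = 0.0125 min = 0.7500 s; g = 9.810 m/s².
L = 0.1398 m
0.1398 m × (1 in / 0.02540 m) = 5.503 in

5.50 in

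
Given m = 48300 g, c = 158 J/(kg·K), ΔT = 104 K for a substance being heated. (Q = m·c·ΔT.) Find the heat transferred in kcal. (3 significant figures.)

Directly: Q = mcΔT.
m = 48300 g = 48.30 kg; c = 158 J/(kg·K); ΔT = 104 K.
Q = 7.937×10^5 J
7.937×10^5 J × (1 kcal / 4184 J) = 189.7 kcal

190 kcal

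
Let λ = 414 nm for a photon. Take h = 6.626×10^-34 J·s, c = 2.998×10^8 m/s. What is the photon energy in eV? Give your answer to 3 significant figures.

2.99 eV

E is given directly by: E = hc/λ.
λ = 414 nm = 4.140×10^-7 m; h = 6.626×10^-34 J·s; c = 2.998×10^8 m/s.
E = 4.798×10^-19 J
4.798×10^-19 J × (1 eV / 1.602×10^-19 J) = 2.995 eV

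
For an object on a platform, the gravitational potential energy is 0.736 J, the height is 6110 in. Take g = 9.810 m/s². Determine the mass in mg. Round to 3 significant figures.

Rearranging: m = PE/(g·h).
PE = 0.736 J; h = 6110 in = 155.2 m; g = 9.810 m/s².
m = 4.834×10^-4 kg
4.834×10^-4 kg × (1 mg / 1.000×10^-6 kg) = 483.4 mg

483 mg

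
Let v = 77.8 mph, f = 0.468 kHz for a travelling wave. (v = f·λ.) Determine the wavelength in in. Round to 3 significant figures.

Rearranging v = f·λ for λ: λ = v/f.
v = 77.8 mph = 34.78 m/s; f = 0.468 kHz = 468.0 Hz.
λ = 0.07432 m
0.07432 m × (1 in / 0.02540 m) = 2.926 in

2.93 in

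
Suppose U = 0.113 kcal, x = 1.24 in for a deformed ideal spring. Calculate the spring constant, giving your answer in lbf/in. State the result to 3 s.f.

Rearranging: k = 2U/x².
U = 0.113 kcal = 472.8 J; x = 1.24 in = 0.03150 m.
k = 9.532×10^5 N/m
9.532×10^5 N/m × (1 lbf/in / 175.1 N/m) = 5443 lbf/in

5440 lbf/in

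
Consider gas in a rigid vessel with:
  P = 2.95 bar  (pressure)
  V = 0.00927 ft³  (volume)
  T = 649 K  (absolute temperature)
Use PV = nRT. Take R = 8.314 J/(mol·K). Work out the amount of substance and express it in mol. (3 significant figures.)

0.0144 mol

Rearranging: n = PV/(RT).
P = 2.95 bar = 2.950×10^5 Pa; V = 0.00927 ft³ = 2.625×10^-4 m³; T = 649 K; R = 8.314 J/(mol·K).
n = 0.01435 mol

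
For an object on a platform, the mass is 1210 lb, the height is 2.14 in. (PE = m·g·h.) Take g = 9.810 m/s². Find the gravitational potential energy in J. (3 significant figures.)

Directly: PE = mgh.
m = 1210 lb = 548.8 kg; h = 2.14 in = 0.05436 m; g = 9.810 m/s².
PE = 292.7 J  (the unit combination reduces to kg·m²/s² = J)

293 J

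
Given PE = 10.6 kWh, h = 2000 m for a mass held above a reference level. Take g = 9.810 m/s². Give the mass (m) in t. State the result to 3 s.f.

Rearranging PE = m·g·h for m: m = PE/(g·h).
PE = 10.6 kWh = 3.816×10^7 J; h = 2000 m; g = 9.810 m/s².
m = 1945 kg
1945 kg × (1 t / 1000 kg) = 1.945 t

1.94 t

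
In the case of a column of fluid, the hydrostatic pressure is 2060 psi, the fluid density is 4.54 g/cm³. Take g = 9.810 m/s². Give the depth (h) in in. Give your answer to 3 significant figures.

Rearranging P = ρ·g·h for h: h = P/(ρ·g).
P = 2060 psi = 1.420×10^7 Pa; ρ = 4.54 g/cm³ = 4540 kg/m³; g = 9.810 m/s².
h = 318.9 m
318.9 m × (1 in / 0.02540 m) = 12555 in

12600 in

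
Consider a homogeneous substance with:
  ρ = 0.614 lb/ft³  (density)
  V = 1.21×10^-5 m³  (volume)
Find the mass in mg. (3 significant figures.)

119 mg

Solving ρ = m/V for m: m = ρV.
ρ = 0.614 lb/ft³ = 9.835 kg/m³; V = 1.21×10^-5 m³.
m = 1.190×10^-4 kg
1.190×10^-4 kg × (1 mg / 1.000×10^-6 kg) = 119.0 mg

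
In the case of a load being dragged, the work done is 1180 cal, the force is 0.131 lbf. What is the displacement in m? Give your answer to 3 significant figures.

Rearranging W = F·d for d: d = W/F.
W = 1180 cal = 4937 J; F = 0.131 lbf = 0.5827 N.
d = 8473 m

8470 m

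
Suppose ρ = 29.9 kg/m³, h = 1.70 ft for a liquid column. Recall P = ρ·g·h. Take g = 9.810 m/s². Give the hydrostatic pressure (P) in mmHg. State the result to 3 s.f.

1.14 mmHg

Directly: P = ρgh.
ρ = 29.9 kg/m³; h = 1.70 ft = 0.5182 m; g = 9.810 m/s².
P = 152.0 Pa  (the unit combination reduces to kg/(m·s²) = Pa)
152.0 Pa × (1 mmHg / 133.3 Pa) = 1.140 mmHg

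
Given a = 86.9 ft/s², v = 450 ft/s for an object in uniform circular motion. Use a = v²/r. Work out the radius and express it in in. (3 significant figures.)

28000 in

Rearranging: r = v²/a.
a = 86.9 ft/s² = 26.49 m/s²; v = 450 ft/s = 137.2 m/s.
r = 710.3 m
710.3 m × (1 in / 0.02540 m) = 27963 in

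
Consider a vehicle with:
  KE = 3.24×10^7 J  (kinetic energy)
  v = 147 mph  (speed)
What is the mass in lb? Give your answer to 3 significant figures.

Rearranging KE = ½mv² for m: m = 2·KE/v².
KE = 3.24×10^7 J; v = 147 mph = 65.71 m/s.
m = 15005 kg
15005 kg × (1 lb / 0.4536 kg) = 33081 lb

33100 lb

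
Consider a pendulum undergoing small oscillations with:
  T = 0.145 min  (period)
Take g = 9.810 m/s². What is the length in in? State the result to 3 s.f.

Rearranging T = 2π√(L/g) for L: L = g·(T/2π)².
T = 0.145 min = 8.700 s; g = 9.810 m/s².
L = 18.81 m
18.81 m × (1 in / 0.02540 m) = 740.5 in

740 in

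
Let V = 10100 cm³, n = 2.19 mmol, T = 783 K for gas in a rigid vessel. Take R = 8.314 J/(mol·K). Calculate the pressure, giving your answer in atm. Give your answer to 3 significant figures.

0.0139 atm

From the ideal-gas law: P = nRT/V.
V = 10100 cm³ = 0.01010 m³; n = 2.19 mmol = 0.002190 mol; T = 783 K; R = 8.314 J/(mol·K).
P = 1412 Pa
1412 Pa × (1 atm / 1.013×10^5 Pa) = 0.01393 atm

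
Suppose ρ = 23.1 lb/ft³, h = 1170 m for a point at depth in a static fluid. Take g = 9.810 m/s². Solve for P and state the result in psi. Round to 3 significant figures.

616 psi

Directly: P = ρgh.
ρ = 23.1 lb/ft³ = 370.0 kg/m³; h = 1170 m; g = 9.810 m/s².
P = 4.247×10^6 Pa
4.247×10^6 Pa × (1 psi / 6895 Pa) = 616.0 psi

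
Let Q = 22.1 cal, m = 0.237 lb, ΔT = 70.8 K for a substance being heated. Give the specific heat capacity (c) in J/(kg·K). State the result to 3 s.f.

12.1 J/(kg·K)

Rearranging Q = m·c·ΔT for c: c = Q/(m·ΔT).
Q = 22.1 cal = 92.47 J; m = 0.237 lb = 0.1075 kg; ΔT = 70.8 K.
c = 12.15 J/(kg·K)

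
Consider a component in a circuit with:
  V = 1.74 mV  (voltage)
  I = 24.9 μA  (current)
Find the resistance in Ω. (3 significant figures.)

From Ohm's law: R = V/I.
V = 1.74 mV = 0.001740 V; I = 24.9 μA = 2.490×10^-5 A.
R = 69.88 Ω

69.9 Ω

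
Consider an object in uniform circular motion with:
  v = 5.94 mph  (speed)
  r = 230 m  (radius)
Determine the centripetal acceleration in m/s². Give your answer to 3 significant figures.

a is given directly by: a = v²/r.
v = 5.94 mph = 2.655 m/s; r = 230 m.
a = 0.03066 m/s²

0.0307 m/s²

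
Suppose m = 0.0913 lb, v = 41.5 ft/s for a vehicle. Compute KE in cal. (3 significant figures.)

0.792 cal

KE is given directly by: KE = ½mv².
m = 0.0913 lb = 0.04141 kg; v = 41.5 ft/s = 12.65 m/s.
KE = 3.313 J  (the unit combination reduces to kg·m²/s² = J)
3.313 J × (1 cal / 4.184 J) = 0.7918 cal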